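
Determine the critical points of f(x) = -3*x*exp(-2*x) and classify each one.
f'(x) = 3*(2*x - 1)*exp(-2*x)

Solve f'(x) = 0:
  f'(x) = (6*x - 3)·exp(-2*x) and exp(-2*x) > 0 for every x, so f'(x) = 0 ⇔ 6*x - 3 = 0.
  Factor: 6*x - 3 = 3*(2*x - 1) = 0.
  ⇒ x = 1/2

f''(x) = 12*(1 - x)*exp(-2*x)
Second-derivative test at each critical point:
  f''(1/2) = 2.2073 > 0 → local minimum

Critical points: x = 1/2 (local minimum)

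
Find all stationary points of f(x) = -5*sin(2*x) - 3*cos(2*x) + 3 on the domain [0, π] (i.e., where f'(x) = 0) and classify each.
f'(x) = 6*sin(2*x) - 10*cos(2*x)

Solve f'(x) = 0 on [0, π]:
  f'(x) = 0 ⇔ -5*cos(2*x) = -3*sin(2*x) ⇔ tan(2*x) = 5/3, i.e. 2*x = arctan(5/3) + nπ; keep the solutions lying in [0, π].
  ⇒ x = atan(5/3)/2 ≈ 0.5152, atan(5/3)/2 + pi/2 ≈ 2.0860

f''(x) = 20*sin(2*x) + 12*cos(2*x)
Second-derivative test at each critical point:
  f''(0.5152) = 23.3238 > 0 → local minimum
  f''(2.0860) = -23.3238 < 0 → local maximum

Critical points: x = atan(5/3)/2 ≈ 0.5152 (local minimum); x = atan(5/3)/2 + pi/2 ≈ 2.0860 (local maximum)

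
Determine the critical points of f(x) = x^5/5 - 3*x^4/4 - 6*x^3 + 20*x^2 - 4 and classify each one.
f'(x) = x*(x^3 - 3*x^2 - 18*x + 40)

Solve f'(x) = 0:
  Factor: x^4 - 3*x^3 - 18*x^2 + 40*x = x*(x - 5)*(x - 2)*(x + 4) = 0.
  ⇒ x = -4, 0, 2, 5

f''(x) = 4*x^3 - 9*x^2 - 36*x + 40
Second-derivative test at each critical point:
  f''(-4) = -216 < 0 → local maximum
  f''(0) = 40 > 0 → local minimum
  f''(2) = -36 < 0 → local maximum
  f''(5) = 135 > 0 → local minimum

Critical points: x = -4 (local maximum); x = 0 (local minimum); x = 2 (local maximum); x = 5 (local minimum)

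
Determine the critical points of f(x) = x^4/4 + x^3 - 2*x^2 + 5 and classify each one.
f'(x) = x*(x^2 + 3*x - 4)

Solve f'(x) = 0:
  Factor: x^3 + 3*x^2 - 4*x = x*(x - 1)*(x + 4) = 0.
  ⇒ x = -4, 0, 1

f''(x) = 3*x^2 + 6*x - 4
Second-derivative test at each critical point:
  f''(-4) = 20 > 0 → local minimum
  f''(0) = -4 < 0 → local maximum
  f''(1) = 5 > 0 → local minimum

Critical points: x = -4 (local minimum); x = 0 (local maximum); x = 1 (local minimum)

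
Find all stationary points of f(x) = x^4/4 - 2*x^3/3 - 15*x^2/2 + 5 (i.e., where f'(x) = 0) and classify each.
f'(x) = x*(x^2 - 2*x - 15)

Solve f'(x) = 0:
  Factor: x^3 - 2*x^2 - 15*x = x*(x - 5)*(x + 3) = 0.
  ⇒ x = -3, 0, 5

f''(x) = 3*x^2 - 4*x - 15
Second-derivative test at each critical point:
  f''(-3) = 24 > 0 → local minimum
  f''(0) = -15 < 0 → local maximum
  f''(5) = 40 > 0 → local minimum

Critical points: x = -3 (local minimum); x = 0 (local maximum); x = 5 (local minimum)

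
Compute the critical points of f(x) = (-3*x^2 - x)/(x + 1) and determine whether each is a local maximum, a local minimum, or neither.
f'(x) = (-3*x^2 - 6*x - 1)/(x^2 + 2*x + 1)

Solve f'(x) = 0:
  f'(x) = -(3*x^2 + 6*x + 1)/(x + 1)^2; the denominator is positive wherever f is defined, so f'(x) = 0 ⇔ -3*x^2 - 6*x - 1 = 0.
  3*x^2 + 6*x + 1 = 0 has no rational roots; quadratic formula: x = (-6 ± √24)/6.
  ⇒ x = -1 - sqrt(6)/3 ≈ -1.8165, -1 + sqrt(6)/3 ≈ -0.1835

f''(x) = -4/(x^3 + 3*x^2 + 3*x + 1)
Second-derivative test at each critical point:
  f''(-1.8165) = 7.3485 > 0 → local minimum
  f''(-0.1835) = -7.3485 < 0 → local maximum

Critical points: x = -1 - sqrt(6)/3 ≈ -1.8165 (local minimum); x = -1 + sqrt(6)/3 ≈ -0.1835 (local maximum)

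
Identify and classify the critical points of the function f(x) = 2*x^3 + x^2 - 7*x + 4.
f'(x) = 6*x^2 + 2*x - 7

Solve f'(x) = 0:
  6*x^2 + 2*x - 7 = 0 has no rational roots; quadratic formula: x = (-2 ± √172)/12.
  ⇒ x = -sqrt(43)/6 - 1/6 ≈ -1.2596, -1/6 + sqrt(43)/6 ≈ 0.9262

f''(x) = 12*x + 2
Second-derivative test at each critical point:
  f''(-1.2596) = -13.1149 < 0 → local maximum
  f''(0.9262) = 13.1149 > 0 → local minimum

Critical points: x = -sqrt(43)/6 - 1/6 ≈ -1.2596 (local maximum); x = -1/6 + sqrt(43)/6 ≈ 0.9262 (local minimum)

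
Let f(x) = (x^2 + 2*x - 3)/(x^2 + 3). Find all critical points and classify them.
f'(x) = 2*(-x^2 + 6*x + 3)/(x^4 + 6*x^2 + 9)

Solve f'(x) = 0:
  f'(x) = -2*(x^2 - 6*x - 3)/(x^2 + 3)^2; the denominator is positive wherever f is defined, so f'(x) = 0 ⇔ -2*x^2 + 12*x + 6 = 0.
  Factor: -2*x^2 + 12*x + 6 = -2*(x^2 - 6*x - 3); x^2 - 6*x - 3 = 0 has no rational roots; quadratic formula: x = (6 ± √48)/2.
  ⇒ x = 3 - 2*sqrt(3) ≈ -0.4641, 3 + 2*sqrt(3) ≈ 6.4641

f''(x) = 4*(x^3 - 9*x^2 - 9*x + 9)/(x^6 + 9*x^4 + 27*x^2 + 27)
Second-derivative test at each critical point:
  f''(-0.4641) = 1.3402 > 0 → local minimum
  f''(6.4641) = -0.0069 < 0 → local maximum

Critical points: x = 3 - 2*sqrt(3) ≈ -0.4641 (local minimum); x = 3 + 2*sqrt(3) ≈ 6.4641 (local maximum)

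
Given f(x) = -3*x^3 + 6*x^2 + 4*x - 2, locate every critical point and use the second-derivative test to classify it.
f'(x) = -9*x^2 + 12*x + 4

Solve f'(x) = 0:
  9*x^2 - 12*x - 4 = 0 has no rational roots; quadratic formula: x = (12 ± √288)/18.
  ⇒ x = 2/3 - 2*sqrt(2)/3 ≈ -0.2761, 2/3 + 2*sqrt(2)/3 ≈ 1.6095

f''(x) = 12 - 18*x
Second-derivative test at each critical point:
  f''(-0.2761) = 16.9706 > 0 → local minimum
  f''(1.6095) = -16.9706 < 0 → local maximum

Critical points: x = 2/3 - 2*sqrt(2)/3 ≈ -0.2761 (local minimum); x = 2/3 + 2*sqrt(2)/3 ≈ 1.6095 (local maximum)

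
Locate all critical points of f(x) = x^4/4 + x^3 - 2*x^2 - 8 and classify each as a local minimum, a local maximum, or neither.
f'(x) = x*(x^2 + 3*x - 4)

Solve f'(x) = 0:
  Factor: x^3 + 3*x^2 - 4*x = x*(x - 1)*(x + 4) = 0.
  ⇒ x = -4, 0, 1

f''(x) = 3*x^2 + 6*x - 4
Second-derivative test at each critical point:
  f''(-4) = 20 > 0 → local minimum
  f''(0) = -4 < 0 → local maximum
  f''(1) = 5 > 0 → local minimum

Critical points: x = -4 (local minimum); x = 0 (local maximum); x = 1 (local minimum)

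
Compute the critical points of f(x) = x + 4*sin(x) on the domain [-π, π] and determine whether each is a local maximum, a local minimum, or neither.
f'(x) = 4*cos(x) + 1

Solve f'(x) = 0 on [-π, π]:
  f'(x) = 0 ⇔ cos(x) = -1/4, i.e. x = ±arccos(-1/4) + 2nπ; keep the solutions lying in [-π, π].
  ⇒ x = -acos(-1/4) ≈ -1.8235, acos(-1/4) ≈ 1.8235

f''(x) = -4*sin(x)
Second-derivative test at each critical point:
  f''(-1.8235) = 3.8730 > 0 → local minimum
  f''(1.8235) = -3.8730 < 0 → local maximum

Critical points: x = -acos(-1/4) ≈ -1.8235 (local minimum); x = acos(-1/4) ≈ 1.8235 (local maximum)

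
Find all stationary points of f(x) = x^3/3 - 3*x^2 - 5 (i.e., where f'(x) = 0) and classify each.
f'(x) = x*(x - 6)

Solve f'(x) = 0:
  Factor: x^2 - 6*x = x*(x - 6) = 0.
  ⇒ x = 0, 6

f''(x) = 2*x - 6
Second-derivative test at each critical point:
  f''(0) = -6 < 0 → local maximum
  f''(6) = 6 > 0 → local minimum

Critical points: x = 0 (local maximum); x = 6 (local minimum)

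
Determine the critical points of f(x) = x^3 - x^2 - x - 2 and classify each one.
f'(x) = 3*x^2 - 2*x - 1

Solve f'(x) = 0:
  Factor: 3*x^2 - 2*x - 1 = (x - 1)*(3*x + 1) = 0.
  ⇒ x = -1/3, 1

f''(x) = 6*x - 2
Second-derivative test at each critical point:
  f''(-1/3) = -4 < 0 → local maximum
  f''(1) = 4 > 0 → local minimum

Critical points: x = -1/3 (local maximum); x = 1 (local minimum)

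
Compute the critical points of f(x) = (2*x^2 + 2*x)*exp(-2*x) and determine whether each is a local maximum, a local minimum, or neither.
f'(x) = 2*(1 - 2*x^2)*exp(-2*x)

Solve f'(x) = 0:
  f'(x) = (2 - 4*x^2)·exp(-2*x) and exp(-2*x) > 0 for every x, so f'(x) = 0 ⇔ 2 - 4*x^2 = 0.
  Factor: 2 - 4*x^2 = -2*(2*x^2 - 1); 2*x^2 - 1 = 0 has no rational roots; quadratic formula: x = (0 ± √8)/4.
  ⇒ x = -sqrt(2)/2 ≈ -0.7071, sqrt(2)/2 ≈ 0.7071

f''(x) = 4*(2*x^2 - 2*x - 1)*exp(-2*x)
Second-derivative test at each critical point:
  f''(-0.7071) = 23.2681 > 0 → local minimum
  f''(0.7071) = -1.3753 < 0 → local maximum

Critical points: x = -sqrt(2)/2 ≈ -0.7071 (local minimum); x = sqrt(2)/2 ≈ 0.7071 (local maximum)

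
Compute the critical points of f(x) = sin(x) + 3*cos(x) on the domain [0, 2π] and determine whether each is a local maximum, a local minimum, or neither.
f'(x) = -3*sin(x) + cos(x)

Solve f'(x) = 0 on [0, 2π]:
  f'(x) = 0 ⇔ cos(x) = 3*sin(x) ⇔ tan(x) = 1/3, i.e. x = arctan(1/3) + nπ; keep the solutions lying in [0, 2π].
  ⇒ x = atan(1/3) ≈ 0.3218, atan(1/3) + pi ≈ 3.4633

f''(x) = -sin(x) - 3*cos(x)
Second-derivative test at each critical point:
  f''(0.3218) = -3.1623 < 0 → local maximum
  f''(3.4633) = 3.1623 > 0 → local minimum

Critical points: x = atan(1/3) ≈ 0.3218 (local maximum); x = atan(1/3) + pi ≈ 3.4633 (local minimum)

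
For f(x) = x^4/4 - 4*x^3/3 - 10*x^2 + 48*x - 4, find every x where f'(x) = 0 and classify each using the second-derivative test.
f'(x) = x^3 - 4*x^2 - 20*x + 48

Solve f'(x) = 0:
  Factor: x^3 - 4*x^2 - 20*x + 48 = (x - 6)*(x - 2)*(x + 4) = 0.
  ⇒ x = -4, 2, 6

f''(x) = 3*x^2 - 8*x - 20
Second-derivative test at each critical point:
  f''(-4) = 60 > 0 → local minimum
  f''(2) = -24 < 0 → local maximum
  f''(6) = 40 > 0 → local minimum

Critical points: x = -4 (local minimum); x = 2 (local maximum); x = 6 (local minimum)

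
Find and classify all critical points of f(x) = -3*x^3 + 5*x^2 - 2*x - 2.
f'(x) = -9*x^2 + 10*x - 2

Solve f'(x) = 0:
  9*x^2 - 10*x + 2 = 0 has no rational roots; quadratic formula: x = (10 ± √28)/18.
  ⇒ x = 5/9 - sqrt(7)/9 ≈ 0.2616, sqrt(7)/9 + 5/9 ≈ 0.8495

f''(x) = 10 - 18*x
Second-derivative test at each critical point:
  f''(0.2616) = 5.2915 > 0 → local minimum
  f''(0.8495) = -5.2915 < 0 → local maximum

Critical points: x = 5/9 - sqrt(7)/9 ≈ 0.2616 (local minimum); x = sqrt(7)/9 + 5/9 ≈ 0.8495 (local maximum)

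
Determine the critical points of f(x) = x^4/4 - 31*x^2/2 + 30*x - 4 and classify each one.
f'(x) = x^3 - 31*x + 30

Solve f'(x) = 0:
  Factor: x^3 - 31*x + 30 = (x - 5)*(x - 1)*(x + 6) = 0.
  ⇒ x = -6, 1, 5

f''(x) = 3*x^2 - 31
Second-derivative test at each critical point:
  f''(-6) = 77 > 0 → local minimum
  f''(1) = -28 < 0 → local maximum
  f''(5) = 44 > 0 → local minimum

Critical points: x = -6 (local minimum); x = 1 (local maximum); x = 5 (local minimum)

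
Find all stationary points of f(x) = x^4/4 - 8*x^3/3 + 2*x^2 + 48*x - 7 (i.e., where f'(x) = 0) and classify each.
f'(x) = x^3 - 8*x^2 + 4*x + 48

Solve f'(x) = 0:
  Factor: x^3 - 8*x^2 + 4*x + 48 = (x - 6)*(x - 4)*(x + 2) = 0.
  ⇒ x = -2, 4, 6

f''(x) = 3*x^2 - 16*x + 4
Second-derivative test at each critical point:
  f''(-2) = 48 > 0 → local minimum
  f''(4) = -12 < 0 → local maximum
  f''(6) = 16 > 0 → local minimum

Critical points: x = -2 (local minimum); x = 4 (local maximum); x = 6 (local minimum)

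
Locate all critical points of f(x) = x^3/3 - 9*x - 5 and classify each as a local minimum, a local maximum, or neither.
f'(x) = x^2 - 9

Solve f'(x) = 0:
  Factor: x^2 - 9 = (x - 3)*(x + 3) = 0.
  ⇒ x = -3, 3

f''(x) = 2*x
Second-derivative test at each critical point:
  f''(-3) = -6 < 0 → local maximum
  f''(3) = 6 > 0 → local minimum

Critical points: x = -3 (local maximum); x = 3 (local minimum)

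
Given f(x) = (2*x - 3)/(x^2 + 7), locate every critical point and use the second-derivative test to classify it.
f'(x) = 2*(-x^2 + 3*x + 7)/(x^4 + 14*x^2 + 49)

Solve f'(x) = 0:
  f'(x) = -2*(x^2 - 3*x - 7)/(x^2 + 7)^2; the denominator is positive wherever f is defined, so f'(x) = 0 ⇔ -2*x^2 + 6*x + 14 = 0.
  Factor: -2*x^2 + 6*x + 14 = -2*(x^2 - 3*x - 7); x^2 - 3*x - 7 = 0 has no rational roots; quadratic formula: x = (3 ± √37)/2.
  ⇒ x = 3/2 - sqrt(37)/2 ≈ -1.5414, 3/2 + sqrt(37)/2 ≈ 4.5414

f''(x) = 2*(4*x^2*(2*x - 3) + 3*(1 - 2*x)*(x^2 + 7))/(x^2 + 7)^3
Second-derivative test at each critical point:
  f''(-1.5414) = 0.1384 > 0 → local minimum
  f''(4.5414) = -0.0159 < 0 → local maximum

Critical points: x = 3/2 - sqrt(37)/2 ≈ -1.5414 (local minimum); x = 3/2 + sqrt(37)/2 ≈ 4.5414 (local maximum)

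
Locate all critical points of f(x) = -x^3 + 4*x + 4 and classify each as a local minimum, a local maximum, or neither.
f'(x) = 4 - 3*x^2

Solve f'(x) = 0:
  3*x^2 - 4 = 0 has no rational roots; quadratic formula: x = (0 ± √48)/6.
  ⇒ x = -2*sqrt(3)/3 ≈ -1.1547, 2*sqrt(3)/3 ≈ 1.1547

f''(x) = -6*x
Second-derivative test at each critical point:
  f''(-1.1547) = 6.9282 > 0 → local minimum
  f''(1.1547) = -6.9282 < 0 → local maximum

Critical points: x = -2*sqrt(3)/3 ≈ -1.1547 (local minimum); x = 2*sqrt(3)/3 ≈ 1.1547 (local maximum)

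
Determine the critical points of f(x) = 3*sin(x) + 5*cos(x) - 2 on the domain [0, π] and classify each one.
f'(x) = -5*sin(x) + 3*cos(x)

Solve f'(x) = 0 on [0, π]:
  f'(x) = 0 ⇔ 3*cos(x) = 5*sin(x) ⇔ tan(x) = 3/5, i.e. x = arctan(3/5) + nπ; keep the solutions lying in [0, π].
  ⇒ x = atan(3/5) ≈ 0.5404

f''(x) = -3*sin(x) - 5*cos(x)
Second-derivative test at each critical point:
  f''(0.5404) = -5.8310 < 0 → local maximum

Critical points: x = atan(3/5) ≈ 0.5404 (local maximum)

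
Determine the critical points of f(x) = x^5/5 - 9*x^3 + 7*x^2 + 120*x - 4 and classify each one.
f'(x) = x^4 - 27*x^2 + 14*x + 120

Solve f'(x) = 0:
  Factor: x^4 - 27*x^2 + 14*x + 120 = (x - 4)*(x - 3)*(x + 2)*(x + 5) = 0.
  ⇒ x = -5, -2, 3, 4

f''(x) = 4*x^3 - 54*x + 14
Second-derivative test at each critical point:
  f''(-5) = -216 < 0 → local maximum
  f''(-2) = 90 > 0 → local minimum
  f''(3) = -40 < 0 → local maximum
  f''(4) = 54 > 0 → local minimum

Critical points: x = -5 (local maximum); x = -2 (local minimum); x = 3 (local maximum); x = 4 (local minimum)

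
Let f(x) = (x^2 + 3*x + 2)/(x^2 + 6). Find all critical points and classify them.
f'(x) = (-3*x^2 + 8*x + 18)/(x^4 + 12*x^2 + 36)

Solve f'(x) = 0:
  f'(x) = -(3*x^2 - 8*x - 18)/(x^2 + 6)^2; the denominator is positive wherever f is defined, so f'(x) = 0 ⇔ -3*x^2 + 8*x + 18 = 0.
  3*x^2 - 8*x - 18 = 0 has no rational roots; quadratic formula: x = (8 ± √280)/6.
  ⇒ x = 4/3 - sqrt(70)/3 ≈ -1.4555, 4/3 + sqrt(70)/3 ≈ 4.1222

f''(x) = 6*(x^3 - 4*x^2 - 18*x + 8)/(x^6 + 18*x^4 + 108*x^2 + 216)
Second-derivative test at each critical point:
  f''(-1.4555) = 0.2539 > 0 → local minimum
  f''(4.1222) = -0.0317 < 0 → local maximum

Critical points: x = 4/3 - sqrt(70)/3 ≈ -1.4555 (local minimum); x = 4/3 + sqrt(70)/3 ≈ 4.1222 (local maximum)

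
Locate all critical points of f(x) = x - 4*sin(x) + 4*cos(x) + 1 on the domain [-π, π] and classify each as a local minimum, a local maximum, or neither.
f'(x) = -4*sqrt(2)*sin(x + pi/4) + 1

Solve f'(x) = 0 on [-π, π]:
  f'(x) = 0 ⇔ -4*sin(x) - 4*cos(x) = -1. Write the left side as R·cos(x + φ) with R = √((-4)² + 4²) = 4*sqrt(2), cos φ = -sqrt(2)/2, sin φ = sqrt(2)/2; then cos(x + φ) = -sqrt(2)/8. Solve for x and keep the solutions lying in [-π, π].
  ⇒ x = atan((1 - sqrt(31))/(1 + sqrt(31))) ≈ -0.6077, atan((1 + sqrt(31))/(1 - sqrt(31))) + pi ≈ 2.1785

f''(x) = -4*sqrt(2)*cos(x + pi/4)
Second-derivative test at each critical point:
  f''(-0.6077) = -5.5678 < 0 → local maximum
  f''(2.1785) = 5.5678 > 0 → local minimum

Critical points: x = atan((1 - sqrt(31))/(1 + sqrt(31))) ≈ -0.6077 (local maximum); x = atan((1 + sqrt(31))/(1 - sqrt(31))) + pi ≈ 2.1785 (local minimum)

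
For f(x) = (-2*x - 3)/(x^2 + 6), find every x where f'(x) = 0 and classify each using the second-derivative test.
f'(x) = 2*(x^2 + 3*x - 6)/(x^4 + 12*x^2 + 36)

Solve f'(x) = 0:
  f'(x) = 2*(x^2 + 3*x - 6)/(x^2 + 6)^2; the denominator is positive wherever f is defined, so f'(x) = 0 ⇔ 2*x^2 + 6*x - 12 = 0.
  Factor: 2*x^2 + 6*x - 12 = 2*(x^2 + 3*x - 6); x^2 + 3*x - 6 = 0 has no rational roots; quadratic formula: x = (-3 ± √33)/2.
  ⇒ x = -sqrt(33)/2 - 3/2 ≈ -4.3723, -3/2 + sqrt(33)/2 ≈ 1.3723

f''(x) = 2*(-4*x^2*(2*x + 3) + 3*(2*x + 1)*(x^2 + 6))/(x^2 + 6)^3
Second-derivative test at each critical point:
  f''(-4.3723) = -0.0182 < 0 → local maximum
  f''(1.3723) = 0.1849 > 0 → local minimum

Critical points: x = -sqrt(33)/2 - 3/2 ≈ -4.3723 (local maximum); x = -3/2 + sqrt(33)/2 ≈ 1.3723 (local minimum)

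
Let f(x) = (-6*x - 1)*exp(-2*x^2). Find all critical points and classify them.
f'(x) = 2*(2*x*(6*x + 1) - 3)*exp(-2*x^2)

Solve f'(x) = 0:
  f'(x) = (24*x^2 + 4*x - 6)·exp(-2*x^2) and exp(-2*x^2) > 0 for every x, so f'(x) = 0 ⇔ 24*x^2 + 4*x - 6 = 0.
  Factor: 24*x^2 + 4*x - 6 = 2*(12*x^2 + 2*x - 3); 12*x^2 + 2*x - 3 = 0 has no rational roots; quadratic formula: x = (-2 ± √148)/24.
  ⇒ x = -sqrt(37)/12 - 1/12 ≈ -0.5902, -1/12 + sqrt(37)/12 ≈ 0.4236

f''(x) = 4*(-24*x^3 - 4*x^2 + 18*x + 1)*exp(-2*x^2)
Second-derivative test at each critical point:
  f''(-0.5902) = -12.1219 < 0 → local maximum
  f''(0.4236) = 16.9954 > 0 → local minimum

Critical points: x = -sqrt(37)/12 - 1/12 ≈ -0.5902 (local maximum); x = -1/12 + sqrt(37)/12 ≈ 0.4236 (local minimum)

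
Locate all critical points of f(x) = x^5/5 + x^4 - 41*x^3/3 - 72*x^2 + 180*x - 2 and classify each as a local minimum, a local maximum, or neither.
f'(x) = x^4 + 4*x^3 - 41*x^2 - 144*x + 180

Solve f'(x) = 0:
  Factor: x^4 + 4*x^3 - 41*x^2 - 144*x + 180 = (x - 6)*(x - 1)*(x + 5)*(x + 6) = 0.
  ⇒ x = -6, -5, 1, 6

f''(x) = 4*x^3 + 12*x^2 - 82*x - 144
Second-derivative test at each critical point:
  f''(-6) = -84 < 0 → local maximum
  f''(-5) = 66 > 0 → local minimum
  f''(1) = -210 < 0 → local maximum
  f''(6) = 660 > 0 → local minimum

Critical points: x = -6 (local maximum); x = -5 (local minimum); x = 1 (local maximum); x = 6 (local minimum)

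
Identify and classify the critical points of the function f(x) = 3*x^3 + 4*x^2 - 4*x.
f'(x) = 9*x^2 + 8*x - 4

Solve f'(x) = 0:
  9*x^2 + 8*x - 4 = 0 has no rational roots; quadratic formula: x = (-8 ± √208)/18.
  ⇒ x = -2*sqrt(13)/9 - 4/9 ≈ -1.2457, -4/9 + 2*sqrt(13)/9 ≈ 0.3568

f''(x) = 18*x + 8
Second-derivative test at each critical point:
  f''(-1.2457) = -14.4222 < 0 → local maximum
  f''(0.3568) = 14.4222 > 0 → local minimum

Critical points: x = -2*sqrt(13)/9 - 4/9 ≈ -1.2457 (local maximum); x = -4/9 + 2*sqrt(13)/9 ≈ 0.3568 (local minimum)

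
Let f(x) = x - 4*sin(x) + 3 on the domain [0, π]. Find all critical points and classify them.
f'(x) = 1 - 4*cos(x)

Solve f'(x) = 0 on [0, π]:
  f'(x) = 0 ⇔ cos(x) = 1/4, i.e. x = ±arccos(1/4) + 2nπ; keep the solutions lying in [0, π].
  ⇒ x = acos(1/4) ≈ 1.3181

f''(x) = 4*sin(x)
Second-derivative test at each critical point:
  f''(1.3181) = 3.8730 > 0 → local minimum

Critical points: x = acos(1/4) ≈ 1.3181 (local minimum)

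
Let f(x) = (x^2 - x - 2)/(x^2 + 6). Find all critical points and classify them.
f'(x) = (x^2 + 16*x - 6)/(x^4 + 12*x^2 + 36)

Solve f'(x) = 0:
  f'(x) = (x^2 + 16*x - 6)/(x^2 + 6)^2; the denominator is positive wherever f is defined, so f'(x) = 0 ⇔ x^2 + 16*x - 6 = 0.
  x^2 + 16*x - 6 = 0 has no rational roots; quadratic formula: x = (-16 ± √280)/2.
  ⇒ x = -sqrt(70) - 8 ≈ -16.3666, -8 + sqrt(70) ≈ 0.3666

f''(x) = 2*(-x^3 - 24*x^2 + 18*x + 48)/(x^6 + 18*x^4 + 108*x^2 + 216)
Second-derivative test at each critical point:
  f''(-16.3666) = -2.231e-04 < 0 → local maximum
  f''(0.3666) = 0.4447 > 0 → local minimum

Critical points: x = -sqrt(70) - 8 ≈ -16.3666 (local maximum); x = -8 + sqrt(70) ≈ 0.3666 (local minimum)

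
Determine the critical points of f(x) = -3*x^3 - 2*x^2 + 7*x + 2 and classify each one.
f'(x) = -9*x^2 - 4*x + 7

Solve f'(x) = 0:
  9*x^2 + 4*x - 7 = 0 has no rational roots; quadratic formula: x = (-4 ± √268)/18.
  ⇒ x = -sqrt(67)/9 - 2/9 ≈ -1.1317, -2/9 + sqrt(67)/9 ≈ 0.6873

f''(x) = -18*x - 4
Second-derivative test at each critical point:
  f''(-1.1317) = 16.3707 > 0 → local minimum
  f''(0.6873) = -16.3707 < 0 → local maximum

Critical points: x = -sqrt(67)/9 - 2/9 ≈ -1.1317 (local minimum); x = -2/9 + sqrt(67)/9 ≈ 0.6873 (local maximum)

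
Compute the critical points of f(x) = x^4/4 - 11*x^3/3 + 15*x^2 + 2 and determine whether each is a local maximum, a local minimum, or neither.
f'(x) = x*(x^2 - 11*x + 30)

Solve f'(x) = 0:
  Factor: x^3 - 11*x^2 + 30*x = x*(x - 6)*(x - 5) = 0.
  ⇒ x = 0, 5, 6

f''(x) = 3*x^2 - 22*x + 30
Second-derivative test at each critical point:
  f''(0) = 30 > 0 → local minimum
  f''(5) = -5 < 0 → local maximum
  f''(6) = 6 > 0 → local minimum

Critical points: x = 0 (local minimum); x = 5 (local maximum); x = 6 (local minimum)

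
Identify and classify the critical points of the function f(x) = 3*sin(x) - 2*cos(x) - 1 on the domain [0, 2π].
f'(x) = 2*sin(x) + 3*cos(x)

Solve f'(x) = 0 on [0, 2π]:
  f'(x) = 0 ⇔ 3*cos(x) = -2*sin(x) ⇔ tan(x) = -3/2, i.e. x = arctan(-3/2) + nπ; keep the solutions lying in [0, 2π].
  ⇒ x = pi - atan(3/2) ≈ 2.1588, -atan(3/2) + 2*pi ≈ 5.3004

f''(x) = -3*sin(x) + 2*cos(x)
Second-derivative test at each critical point:
  f''(2.1588) = -3.6056 < 0 → local maximum
  f''(5.3004) = 3.6056 > 0 → local minimum

Critical points: x = pi - atan(3/2) ≈ 2.1588 (local maximum); x = -atan(3/2) + 2*pi ≈ 5.3004 (local minimum)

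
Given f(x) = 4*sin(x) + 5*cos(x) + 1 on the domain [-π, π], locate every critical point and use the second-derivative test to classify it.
f'(x) = -5*sin(x) + 4*cos(x)

Solve f'(x) = 0 on [-π, π]:
  f'(x) = 0 ⇔ 4*cos(x) = 5*sin(x) ⇔ tan(x) = 4/5, i.e. x = arctan(4/5) + nπ; keep the solutions lying in [-π, π].
  ⇒ x = -pi + atan(4/5) ≈ -2.4669, atan(4/5) ≈ 0.6747

f''(x) = -4*sin(x) - 5*cos(x)
Second-derivative test at each critical point:
  f''(-2.4669) = 6.4031 > 0 → local minimum
  f''(0.6747) = -6.4031 < 0 → local maximum

Critical points: x = -pi + atan(4/5) ≈ -2.4669 (local minimum); x = atan(4/5) ≈ 0.6747 (local maximum)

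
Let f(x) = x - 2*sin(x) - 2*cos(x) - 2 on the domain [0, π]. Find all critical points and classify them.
f'(x) = -2*sqrt(2)*cos(x + pi/4) + 1

Solve f'(x) = 0 on [0, π]:
  f'(x) = 0 ⇔ 2*sin(x) - 2*cos(x) = -1. Write the left side as R·cos(x + φ) with R = √((-2)² + (-2)²) = 2*sqrt(2), cos φ = -sqrt(2)/2, sin φ = -sqrt(2)/2; then cos(x + φ) = -sqrt(2)/4. Solve for x and keep the solutions lying in [0, π].
  ⇒ x = atan((-1 + sqrt(7))/(1 + sqrt(7))) ≈ 0.4240

f''(x) = 2*sqrt(2)*sin(x + pi/4)
Second-derivative test at each critical point:
  f''(0.4240) = 2.6458 > 0 → local minimum

Critical points: x = atan((-1 + sqrt(7))/(1 + sqrt(7))) ≈ 0.4240 (local minimum)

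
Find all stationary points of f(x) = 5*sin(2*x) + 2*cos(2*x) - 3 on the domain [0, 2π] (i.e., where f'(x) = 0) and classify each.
f'(x) = -4*sin(2*x) + 10*cos(2*x)

Solve f'(x) = 0 on [0, 2π]:
  f'(x) = 0 ⇔ 5*cos(2*x) = 2*sin(2*x) ⇔ tan(2*x) = 5/2, i.e. 2*x = arctan(5/2) + nπ; keep the solutions lying in [0, 2π].
  ⇒ x = atan(5/2)/2 ≈ 0.5951, atan(5/2)/2 + pi/2 ≈ 2.1659, atan(5/2)/2 + pi ≈ 3.7367, atan(5/2)/2 + 3*pi/2 ≈ 5.3075

f''(x) = -20*sin(2*x) - 8*cos(2*x)
Second-derivative test at each critical point:
  f''(0.5951) = -21.5407 < 0 → local maximum
  f''(2.1659) = 21.5407 > 0 → local minimum
  f''(3.7367) = -21.5407 < 0 → local maximum
  f''(5.3075) = 21.5407 > 0 → local minimum

Critical points: x = atan(5/2)/2 ≈ 0.5951 (local maximum); x = atan(5/2)/2 + pi/2 ≈ 2.1659 (local minimum); x = atan(5/2)/2 + pi ≈ 3.7367 (local maximum); x = atan(5/2)/2 + 3*pi/2 ≈ 5.3075 (local minimum)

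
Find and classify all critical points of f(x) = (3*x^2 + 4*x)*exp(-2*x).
f'(x) = 2*(-3*x^2 - x + 2)*exp(-2*x)

Solve f'(x) = 0:
  f'(x) = (-6*x^2 - 2*x + 4)·exp(-2*x) and exp(-2*x) > 0 for every x, so f'(x) = 0 ⇔ -6*x^2 - 2*x + 4 = 0.
  Factor: -6*x^2 - 2*x + 4 = -2*(x + 1)*(3*x - 2) = 0.
  ⇒ x = -1, 2/3

f''(x) = 2*(6*x^2 - 4*x - 5)*exp(-2*x)
Second-derivative test at each critical point:
  f''(-1) = 73.8906 > 0 → local minimum
  f''(2/3) = -2.6360 < 0 → local maximum

Critical points: x = -1 (local minimum); x = 2/3 (local maximum)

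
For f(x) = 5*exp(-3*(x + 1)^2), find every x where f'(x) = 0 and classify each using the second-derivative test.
f'(x) = 30*(-x - 1)*exp(-3*(x + 1)^2)

Solve f'(x) = 0:
  f'(x) = (-30*x - 30)·exp(-3*(x + 1)^2) and exp(-3*(x + 1)^2) > 0 for every x, so f'(x) = 0 ⇔ -30*x - 30 = 0.
  Factor: -30*x - 30 = -30*(x + 1) = 0.
  ⇒ x = -1

f''(x) = 30*(6*(x + 1)^2 - 1)*exp(-3*(x + 1)^2)
Second-derivative test at each critical point:
  f''(-1) = -30 < 0 → local maximum

Critical points: x = -1 (local maximum)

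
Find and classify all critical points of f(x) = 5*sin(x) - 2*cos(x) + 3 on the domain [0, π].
f'(x) = 2*sin(x) + 5*cos(x)

Solve f'(x) = 0 on [0, π]:
  f'(x) = 0 ⇔ 5*cos(x) = -2*sin(x) ⇔ tan(x) = -5/2, i.e. x = arctan(-5/2) + nπ; keep the solutions lying in [0, π].
  ⇒ x = pi - atan(5/2) ≈ 1.9513

f''(x) = -5*sin(x) + 2*cos(x)
Second-derivative test at each critical point:
  f''(1.9513) = -5.3852 < 0 → local maximum

Critical points: x = pi - atan(5/2) ≈ 1.9513 (local maximum)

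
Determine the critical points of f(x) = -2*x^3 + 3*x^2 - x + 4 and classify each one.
f'(x) = -6*x^2 + 6*x - 1

Solve f'(x) = 0:
  6*x^2 - 6*x + 1 = 0 has no rational roots; quadratic formula: x = (6 ± √12)/12.
  ⇒ x = 1/2 - sqrt(3)/6 ≈ 0.2113, sqrt(3)/6 + 1/2 ≈ 0.7887

f''(x) = 6 - 12*x
Second-derivative test at each critical point:
  f''(0.2113) = 3.4641 > 0 → local minimum
  f''(0.7887) = -3.4641 < 0 → local maximum

Critical points: x = 1/2 - sqrt(3)/6 ≈ 0.2113 (local minimum); x = sqrt(3)/6 + 1/2 ≈ 0.7887 (local maximum)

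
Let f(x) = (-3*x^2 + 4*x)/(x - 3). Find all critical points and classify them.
f'(x) = 3*(-x^2 + 6*x - 4)/(x^2 - 6*x + 9)

Solve f'(x) = 0:
  f'(x) = -3*(x^2 - 6*x + 4)/(x - 3)^2; the denominator is positive wherever f is defined, so f'(x) = 0 ⇔ -3*x^2 + 18*x - 12 = 0.
  Factor: -3*x^2 + 18*x - 12 = -3*(x^2 - 6*x + 4); x^2 - 6*x + 4 = 0 has no rational roots; quadratic formula: x = (6 ± √20)/2.
  ⇒ x = 3 - sqrt(5) ≈ 0.7639, sqrt(5) + 3 ≈ 5.2361

f''(x) = -30/(x^3 - 9*x^2 + 27*x - 27)
Second-derivative test at each critical point:
  f''(0.7639) = 2.6833 > 0 → local minimum
  f''(5.2361) = -2.6833 < 0 → local maximum

Critical points: x = 3 - sqrt(5) ≈ 0.7639 (local minimum); x = sqrt(5) + 3 ≈ 5.2361 (local maximum)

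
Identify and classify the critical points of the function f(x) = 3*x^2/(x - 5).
f'(x) = 3*x*(x - 10)/(x^2 - 10*x + 25)

Solve f'(x) = 0:
  f'(x) = 3*x*(x - 10)/(x - 5)^2; the denominator is positive wherever f is defined, so f'(x) = 0 ⇔ 3*x^2 - 30*x = 0.
  Factor: 3*x^2 - 30*x = 3*x*(x - 10) = 0.
  ⇒ x = 0, 10

f''(x) = 150/(x^3 - 15*x^2 + 75*x - 125)
Second-derivative test at each critical point:
  f''(0) = -6/5 < 0 → local maximum
  f''(10) = 6/5 > 0 → local minimum

Critical points: x = 0 (local maximum); x = 10 (local minimum)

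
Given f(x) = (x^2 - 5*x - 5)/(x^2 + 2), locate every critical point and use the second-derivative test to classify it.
f'(x) = (5*x^2 + 14*x - 10)/(x^4 + 4*x^2 + 4)

Solve f'(x) = 0:
  f'(x) = (5*x^2 + 14*x - 10)/(x^2 + 2)^2; the denominator is positive wherever f is defined, so f'(x) = 0 ⇔ 5*x^2 + 14*x - 10 = 0.
  5*x^2 + 14*x - 10 = 0 has no rational roots; quadratic formula: x = (-14 ± √396)/10.
  ⇒ x = -3*sqrt(11)/5 - 7/5 ≈ -3.3900, -7/5 + 3*sqrt(11)/5 ≈ 0.5900

f''(x) = 2*(-5*x^3 - 21*x^2 + 30*x + 14)/(x^6 + 6*x^4 + 12*x^2 + 8)
Second-derivative test at each critical point:
  f''(-3.3900) = -0.1093 < 0 → local maximum
  f''(0.5900) = 3.6093 > 0 → local minimum

Critical points: x = -3*sqrt(11)/5 - 7/5 ≈ -3.3900 (local maximum); x = -7/5 + 3*sqrt(11)/5 ≈ 0.5900 (local minimum)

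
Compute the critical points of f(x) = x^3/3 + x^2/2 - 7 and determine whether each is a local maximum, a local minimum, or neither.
f'(x) = x*(x + 1)

Solve f'(x) = 0:
  Factor: x^2 + x = x*(x + 1) = 0.
  ⇒ x = -1, 0

f''(x) = 2*x + 1
Second-derivative test at each critical point:
  f''(-1) = -1 < 0 → local maximum
  f''(0) = 1 > 0 → local minimum

Critical points: x = -1 (local maximum); x = 0 (local minimum)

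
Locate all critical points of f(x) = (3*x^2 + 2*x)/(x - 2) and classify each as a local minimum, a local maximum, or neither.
f'(x) = (3*x^2 - 12*x - 4)/(x^2 - 4*x + 4)

Solve f'(x) = 0:
  f'(x) = (3*x^2 - 12*x - 4)/(x - 2)^2; the denominator is positive wherever f is defined, so f'(x) = 0 ⇔ 3*x^2 - 12*x - 4 = 0.
  3*x^2 - 12*x - 4 = 0 has no rational roots; quadratic formula: x = (12 ± √192)/6.
  ⇒ x = 2 - 4*sqrt(3)/3 ≈ -0.3094, 2 + 4*sqrt(3)/3 ≈ 4.3094

f''(x) = 32/(x^3 - 6*x^2 + 12*x - 8)
Second-derivative test at each critical point:
  f''(-0.3094) = -2.5981 < 0 → local maximum
  f''(4.3094) = 2.5981 > 0 → local minimum

Critical points: x = 2 - 4*sqrt(3)/3 ≈ -0.3094 (local maximum); x = 2 + 4*sqrt(3)/3 ≈ 4.3094 (local minimum)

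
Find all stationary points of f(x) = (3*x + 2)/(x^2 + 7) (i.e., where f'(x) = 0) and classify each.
f'(x) = (-3*x^2 - 4*x + 21)/(x^4 + 14*x^2 + 49)

Solve f'(x) = 0:
  f'(x) = -(3*x^2 + 4*x - 21)/(x^2 + 7)^2; the denominator is positive wherever f is defined, so f'(x) = 0 ⇔ -3*x^2 - 4*x + 21 = 0.
  3*x^2 + 4*x - 21 = 0 has no rational roots; quadratic formula: x = (-4 ± √268)/6.
  ⇒ x = -sqrt(67)/3 - 2/3 ≈ -3.3951, -2/3 + sqrt(67)/3 ≈ 2.0618

f''(x) = 2*(4*x^2*(3*x + 2) - (9*x + 2)*(x^2 + 7))/(x^2 + 7)^3
Second-derivative test at each critical point:
  f''(-3.3951) = 0.0477 > 0 → local minimum
  f''(2.0618) = -0.1293 < 0 → local maximum

Critical points: x = -sqrt(67)/3 - 2/3 ≈ -3.3951 (local minimum); x = -2/3 + sqrt(67)/3 ≈ 2.0618 (local maximum)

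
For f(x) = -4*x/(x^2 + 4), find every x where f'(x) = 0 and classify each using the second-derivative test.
f'(x) = 4*(x^2 - 4)/(x^2 + 4)^2

Solve f'(x) = 0:
  f'(x) = 4*(x - 2)*(x + 2)/(x^2 + 4)^2; the denominator is positive wherever f is defined, so f'(x) = 0 ⇔ 4*x^2 - 16 = 0.
  Factor: 4*x^2 - 16 = 4*(x - 2)*(x + 2) = 0.
  ⇒ x = -2, 2

f''(x) = 8*x*(12 - x^2)/(x^2 + 4)^3
Second-derivative test at each critical point:
  f''(-2) = -1/4 < 0 → local maximum
  f''(2) = 1/4 > 0 → local minimum

Critical points: x = -2 (local maximum); x = 2 (local minimum)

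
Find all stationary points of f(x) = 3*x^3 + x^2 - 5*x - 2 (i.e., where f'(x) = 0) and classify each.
f'(x) = 9*x^2 + 2*x - 5

Solve f'(x) = 0:
  9*x^2 + 2*x - 5 = 0 has no rational roots; quadratic formula: x = (-2 ± √184)/18.
  ⇒ x = -sqrt(46)/9 - 1/9 ≈ -0.8647, -1/9 + sqrt(46)/9 ≈ 0.6425

f''(x) = 18*x + 2
Second-derivative test at each critical point:
  f''(-0.8647) = -13.5647 < 0 → local maximum
  f''(0.6425) = 13.5647 > 0 → local minimum

Critical points: x = -sqrt(46)/9 - 1/9 ≈ -0.8647 (local maximum); x = -1/9 + sqrt(46)/9 ≈ 0.6425 (local minimum)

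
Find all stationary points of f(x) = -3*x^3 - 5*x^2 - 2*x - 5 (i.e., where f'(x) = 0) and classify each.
f'(x) = -9*x^2 - 10*x - 2

Solve f'(x) = 0:
  9*x^2 + 10*x + 2 = 0 has no rational roots; quadratic formula: x = (-10 ± √28)/18.
  ⇒ x = -5/9 - sqrt(7)/9 ≈ -0.8495, -5/9 + sqrt(7)/9 ≈ -0.2616

f''(x) = -18*x - 10
Second-derivative test at each critical point:
  f''(-0.8495) = 5.2915 > 0 → local minimum
  f''(-0.2616) = -5.2915 < 0 → local maximum

Critical points: x = -5/9 - sqrt(7)/9 ≈ -0.8495 (local minimum); x = -5/9 + sqrt(7)/9 ≈ -0.2616 (local maximum)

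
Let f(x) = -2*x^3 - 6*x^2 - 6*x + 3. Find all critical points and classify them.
f'(x) = -6*x^2 - 12*x - 6

Solve f'(x) = 0:
  Factor: -6*x^2 - 12*x - 6 = -6*(x + 1)^2 = 0.
  ⇒ x = -1

f''(x) = -12*x - 12
Second-derivative test at each critical point:
  f''(-1) = 0, so the second-derivative test is inconclusive; use the first-derivative test: f'(-5/4) = -0.3750, f'(-3/4) = -0.3750 — f' is negative on both sides (no sign change) → neither a local maximum nor a local minimum

Critical points: x = -1 (neither)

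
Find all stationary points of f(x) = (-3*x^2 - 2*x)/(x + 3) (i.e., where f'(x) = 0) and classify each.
f'(x) = 3*(-x^2 - 6*x - 2)/(x^2 + 6*x + 9)

Solve f'(x) = 0:
  f'(x) = -3*(x^2 + 6*x + 2)/(x + 3)^2; the denominator is positive wherever f is defined, so f'(x) = 0 ⇔ -3*x^2 - 18*x - 6 = 0.
  Factor: -3*x^2 - 18*x - 6 = -3*(x^2 + 6*x + 2); x^2 + 6*x + 2 = 0 has no rational roots; quadratic formula: x = (-6 ± √28)/2.
  ⇒ x = -3 - sqrt(7) ≈ -5.6458, -3 + sqrt(7) ≈ -0.3542

f''(x) = -42/(x^3 + 9*x^2 + 27*x + 27)
Second-derivative test at each critical point:
  f''(-5.6458) = 2.2678 > 0 → local minimum
  f''(-0.3542) = -2.2678 < 0 → local maximum

Critical points: x = -3 - sqrt(7) ≈ -5.6458 (local minimum); x = -3 + sqrt(7) ≈ -0.3542 (local maximum)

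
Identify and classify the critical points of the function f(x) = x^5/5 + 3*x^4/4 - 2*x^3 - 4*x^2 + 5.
f'(x) = x*(x^3 + 3*x^2 - 6*x - 8)

Solve f'(x) = 0:
  Factor: x^4 + 3*x^3 - 6*x^2 - 8*x = x*(x - 2)*(x + 1)*(x + 4) = 0.
  ⇒ x = -4, -1, 0, 2

f''(x) = 4*x^3 + 9*x^2 - 12*x - 8
Second-derivative test at each critical point:
  f''(-4) = -72 < 0 → local maximum
  f''(-1) = 9 > 0 → local minimum
  f''(0) = -8 < 0 → local maximum
  f''(2) = 36 > 0 → local minimum

Critical points: x = -4 (local maximum); x = -1 (local minimum); x = 0 (local maximum); x = 2 (local minimum)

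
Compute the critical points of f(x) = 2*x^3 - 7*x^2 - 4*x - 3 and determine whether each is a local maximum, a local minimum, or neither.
f'(x) = 6*x^2 - 14*x - 4

Solve f'(x) = 0:
  Factor: 6*x^2 - 14*x - 4 = 2*(3*x^2 - 7*x - 2); 3*x^2 - 7*x - 2 = 0 has no rational roots; quadratic formula: x = (7 ± √73)/6.
  ⇒ x = 7/6 - sqrt(73)/6 ≈ -0.2573, 7/6 + sqrt(73)/6 ≈ 2.5907

f''(x) = 12*x - 14
Second-derivative test at each critical point:
  f''(-0.2573) = -17.0880 < 0 → local maximum
  f''(2.5907) = 17.0880 > 0 → local minimum

Critical points: x = 7/6 - sqrt(73)/6 ≈ -0.2573 (local maximum); x = 7/6 + sqrt(73)/6 ≈ 2.5907 (local minimum)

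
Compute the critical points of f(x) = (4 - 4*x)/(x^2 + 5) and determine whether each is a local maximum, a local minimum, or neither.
f'(x) = 4*(-x^2 + 2*x*(x - 1) - 5)/(x^2 + 5)^2

Solve f'(x) = 0:
  f'(x) = 4*(x^2 - 2*x - 5)/(x^2 + 5)^2; the denominator is positive wherever f is defined, so f'(x) = 0 ⇔ 4*x^2 - 8*x - 20 = 0.
  Factor: 4*x^2 - 8*x - 20 = 4*(x^2 - 2*x - 5); x^2 - 2*x - 5 = 0 has no rational roots; quadratic formula: x = (2 ± √24)/2.
  ⇒ x = 1 - sqrt(6) ≈ -1.4495, 1 + sqrt(6) ≈ 3.4495

f''(x) = 8*(4*x^2*(1 - x) + (3*x - 1)*(x^2 + 5))/(x^2 + 5)^3
Second-derivative test at each critical point:
  f''(-1.4495) = -0.3886 < 0 → local maximum
  f''(3.4495) = 0.0686 > 0 → local minimum

Critical points: x = 1 - sqrt(6) ≈ -1.4495 (local maximum); x = 1 + sqrt(6) ≈ 3.4495 (local minimum)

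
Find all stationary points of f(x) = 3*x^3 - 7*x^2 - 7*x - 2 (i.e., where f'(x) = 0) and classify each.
f'(x) = 9*x^2 - 14*x - 7

Solve f'(x) = 0:
  9*x^2 - 14*x - 7 = 0 has no rational roots; quadratic formula: x = (14 ± √448)/18.
  ⇒ x = 7/9 - 4*sqrt(7)/9 ≈ -0.3981, 7/9 + 4*sqrt(7)/9 ≈ 1.9537

f''(x) = 18*x - 14
Second-derivative test at each critical point:
  f''(-0.3981) = -21.1660 < 0 → local maximum
  f''(1.9537) = 21.1660 > 0 → local minimum

Critical points: x = 7/9 - 4*sqrt(7)/9 ≈ -0.3981 (local maximum); x = 7/9 + 4*sqrt(7)/9 ≈ 1.9537 (local minimum)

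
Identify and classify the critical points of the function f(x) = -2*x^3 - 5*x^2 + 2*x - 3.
f'(x) = -6*x^2 - 10*x + 2

Solve f'(x) = 0:
  Factor: -6*x^2 - 10*x + 2 = -2*(3*x^2 + 5*x - 1); 3*x^2 + 5*x - 1 = 0 has no rational roots; quadratic formula: x = (-5 ± √37)/6.
  ⇒ x = -sqrt(37)/6 - 5/6 ≈ -1.8471, -5/6 + sqrt(37)/6 ≈ 0.1805

f''(x) = -12*x - 10
Second-derivative test at each critical point:
  f''(-1.8471) = 12.1655 > 0 → local minimum
  f''(0.1805) = -12.1655 < 0 → local maximum

Critical points: x = -sqrt(37)/6 - 5/6 ≈ -1.8471 (local minimum); x = -5/6 + sqrt(37)/6 ≈ 0.1805 (local maximum)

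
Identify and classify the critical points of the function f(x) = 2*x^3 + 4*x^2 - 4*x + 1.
f'(x) = 6*x^2 + 8*x - 4

Solve f'(x) = 0:
  Factor: 6*x^2 + 8*x - 4 = 2*(3*x^2 + 4*x - 2); 3*x^2 + 4*x - 2 = 0 has no rational roots; quadratic formula: x = (-4 ± √40)/6.
  ⇒ x = -sqrt(10)/3 - 2/3 ≈ -1.7208, -2/3 + sqrt(10)/3 ≈ 0.3874

f''(x) = 12*x + 8
Second-derivative test at each critical point:
  f''(-1.7208) = -12.6491 < 0 → local maximum
  f''(0.3874) = 12.6491 > 0 → local minimum

Critical points: x = -sqrt(10)/3 - 2/3 ≈ -1.7208 (local maximum); x = -2/3 + sqrt(10)/3 ≈ 0.3874 (local minimum)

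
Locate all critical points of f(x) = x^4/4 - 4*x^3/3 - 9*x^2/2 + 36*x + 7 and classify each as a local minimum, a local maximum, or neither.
f'(x) = x^3 - 4*x^2 - 9*x + 36

Solve f'(x) = 0:
  Factor: x^3 - 4*x^2 - 9*x + 36 = (x - 4)*(x - 3)*(x + 3) = 0.
  ⇒ x = -3, 3, 4

f''(x) = 3*x^2 - 8*x - 9
Second-derivative test at each critical point:
  f''(-3) = 42 > 0 → local minimum
  f''(3) = -6 < 0 → local maximum
  f''(4) = 7 > 0 → local minimum

Critical points: x = -3 (local minimum); x = 3 (local maximum); x = 4 (local minimum)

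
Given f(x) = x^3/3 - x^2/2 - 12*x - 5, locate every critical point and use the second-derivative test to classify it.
f'(x) = x^2 - x - 12

Solve f'(x) = 0:
  Factor: x^2 - x - 12 = (x - 4)*(x + 3) = 0.
  ⇒ x = -3, 4

f''(x) = 2*x - 1
Second-derivative test at each critical point:
  f''(-3) = -7 < 0 → local maximum
  f''(4) = 7 > 0 → local minimum

Critical points: x = -3 (local maximum); x = 4 (local minimum)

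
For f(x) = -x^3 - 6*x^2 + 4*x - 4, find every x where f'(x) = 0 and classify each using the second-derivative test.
f'(x) = -3*x^2 - 12*x + 4

Solve f'(x) = 0:
  3*x^2 + 12*x - 4 = 0 has no rational roots; quadratic formula: x = (-12 ± √192)/6.
  ⇒ x = -4*sqrt(3)/3 - 2 ≈ -4.3094, -2 + 4*sqrt(3)/3 ≈ 0.3094

f''(x) = -6*x - 12
Second-derivative test at each critical point:
  f''(-4.3094) = 13.8564 > 0 → local minimum
  f''(0.3094) = -13.8564 < 0 → local maximum

Critical points: x = -4*sqrt(3)/3 - 2 ≈ -4.3094 (local minimum); x = -2 + 4*sqrt(3)/3 ≈ 0.3094 (local maximum)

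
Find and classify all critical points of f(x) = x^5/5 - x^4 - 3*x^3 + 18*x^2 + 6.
f'(x) = x*(x^3 - 4*x^2 - 9*x + 36)

Solve f'(x) = 0:
  Factor: x^4 - 4*x^3 - 9*x^2 + 36*x = x*(x - 4)*(x - 3)*(x + 3) = 0.
  ⇒ x = -3, 0, 3, 4

f''(x) = 4*x^3 - 12*x^2 - 18*x + 36
Second-derivative test at each critical point:
  f''(-3) = -126 < 0 → local maximum
  f''(0) = 36 > 0 → local minimum
  f''(3) = -18 < 0 → local maximum
  f''(4) = 28 > 0 → local minimum

Critical points: x = -3 (local maximum); x = 0 (local minimum); x = 3 (local maximum); x = 4 (local minimum)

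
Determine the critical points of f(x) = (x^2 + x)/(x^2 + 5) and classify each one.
f'(x) = (-x^2 + 10*x + 5)/(x^4 + 10*x^2 + 25)

Solve f'(x) = 0:
  f'(x) = -(x^2 - 10*x - 5)/(x^2 + 5)^2; the denominator is positive wherever f is defined, so f'(x) = 0 ⇔ -x^2 + 10*x + 5 = 0.
  x^2 - 10*x - 5 = 0 has no rational roots; quadratic formula: x = (10 ± √120)/2.
  ⇒ x = 5 - sqrt(30) ≈ -0.4772, 5 + sqrt(30) ≈ 10.4772

f''(x) = 2*(x^3 - 15*x^2 - 15*x + 25)/(x^6 + 15*x^4 + 75*x^2 + 125)
Second-derivative test at each critical point:
  f''(-0.4772) = 0.4008 > 0 → local minimum
  f''(10.4772) = -0.0008 < 0 → local maximum

Critical points: x = 5 - sqrt(30) ≈ -0.4772 (local minimum); x = 5 + sqrt(30) ≈ 10.4772 (local maximum)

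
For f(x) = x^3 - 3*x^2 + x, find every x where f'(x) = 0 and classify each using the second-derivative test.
f'(x) = 3*x^2 - 6*x + 1

Solve f'(x) = 0:
  3*x^2 - 6*x + 1 = 0 has no rational roots; quadratic formula: x = (6 ± √24)/6.
  ⇒ x = 1 - sqrt(6)/3 ≈ 0.1835, sqrt(6)/3 + 1 ≈ 1.8165

f''(x) = 6*x - 6
Second-derivative test at each critical point:
  f''(0.1835) = -4.8990 < 0 → local maximum
  f''(1.8165) = 4.8990 > 0 → local minimum

Critical points: x = 1 - sqrt(6)/3 ≈ 0.1835 (local maximum); x = sqrt(6)/3 + 1 ≈ 1.8165 (local minimum)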